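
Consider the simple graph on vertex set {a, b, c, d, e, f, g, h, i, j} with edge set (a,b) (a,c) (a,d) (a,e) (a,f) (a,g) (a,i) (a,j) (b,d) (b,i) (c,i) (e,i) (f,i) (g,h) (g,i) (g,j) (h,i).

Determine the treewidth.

2

A width-2 tree decomposition is:
Bags: B1 = {g, h, i}  B2 = {a, g, i}  B3 = {a, c, i}  B4 = {a, e, i}  B5 = {a, g, j}  B6 = {a, b, i}  B7 = {a, f, i}  B8 = {a, b, d}
Tree: B1–B2, B2–B3, B3–B4, B2–B5, B3–B6, B6–B7, B6–B8
The largest bag has 3 vertices, giving width 2; this decomposition certifies tw(G) ≤ 2. Conversely, {g, h, i} is a clique of size 3, and the vertices of any clique must share a bag in every tree decomposition; so some bag has ≥ 3 vertices and tw(G) ≥ 2. Therefore the treewidth is 2.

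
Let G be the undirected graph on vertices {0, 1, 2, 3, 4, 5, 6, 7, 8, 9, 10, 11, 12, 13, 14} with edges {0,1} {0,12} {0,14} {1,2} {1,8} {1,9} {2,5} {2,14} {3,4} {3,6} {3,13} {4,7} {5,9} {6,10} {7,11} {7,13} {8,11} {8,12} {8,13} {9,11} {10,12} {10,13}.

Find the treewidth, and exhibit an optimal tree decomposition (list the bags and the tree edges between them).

Treewidth 3.
One such decomposition:
Bags: B1 = {2, 5, 9, 14}  B2 = {1, 2, 9, 14}  B3 = {0, 1, 9, 14}  B4 = {0, 1, 9, 11}  B5 = {0, 1, 8, 11}  B6 = {0, 8, 11, 12}  B7 = {7, 8, 11, 12}  B8 = {7, 8, 12, 13}  B9 = {7, 10, 12, 13}  B10 = {4, 7, 10, 13}  B11 = {3, 4, 10, 13}  B12 = {3, 4, 6, 10}
Tree: B1–B2, B2–B3, B3–B4, B4–B5, B5–B6, B6–B7, B7–B8, B8–B9, B9–B10, B10–B11, B11–B12

Every bag has size at most 4, so the width is 4 − 1 = 3 and tw(G) ≤ 3. For the lower bound: the 4 vertex sets {2,5,14}, {9}, {1}, {0,8,11,12} are disjoint, each induces a connected subgraph, and every pair is joined by at least one edge of G. Contracting each set to a single vertex therefore yields K_{4} as a minor, and since treewidth is minor-monotone, tw(G) ≥ tw(K_{4}) = 3. The upper and lower bounds meet at 3, so that is the treewidth.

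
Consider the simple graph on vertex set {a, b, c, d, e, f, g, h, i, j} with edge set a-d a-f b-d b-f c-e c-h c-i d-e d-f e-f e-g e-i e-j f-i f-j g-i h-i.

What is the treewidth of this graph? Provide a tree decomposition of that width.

Every bag has size at most 3, so the width is 3 − 1 = 2 and tw(G) ≤ 2. For the lower bound, the 3 vertices {e, g, i} are pairwise adjacent, and any tree decomposition puts a clique entirely inside one bag — forcing width ≥ 2. The upper and lower bounds meet at 2, so that is the treewidth.

Treewidth 2.
One optimal decomposition is:
Bags: B1 = {e, f, i}  B2 = {d, e, f}  B3 = {a, d, f}  B4 = {e, g, i}  B5 = {c, e, i}  B6 = {e, f, j}  B7 = {c, h, i}  B8 = {b, d, f}
Tree: B1–B2, B2–B3, B1–B4, B1–B5, B2–B6, B5–B7, B3–B8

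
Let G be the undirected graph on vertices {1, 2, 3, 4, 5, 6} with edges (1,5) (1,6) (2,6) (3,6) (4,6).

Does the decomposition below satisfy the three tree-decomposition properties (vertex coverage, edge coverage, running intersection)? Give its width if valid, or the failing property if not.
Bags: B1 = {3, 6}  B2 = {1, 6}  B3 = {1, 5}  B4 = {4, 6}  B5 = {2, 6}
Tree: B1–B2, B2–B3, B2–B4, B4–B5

Yes; width 1.

Checking the three conditions: (i) the bags cover all of {1, 2, 3, 4, 5, 6}; (ii) for each edge, some bag contains both endpoints; (iii) the bags containing any fixed vertex form a subtree. All hold, so the decomposition is valid with width 2 − 1 = 1.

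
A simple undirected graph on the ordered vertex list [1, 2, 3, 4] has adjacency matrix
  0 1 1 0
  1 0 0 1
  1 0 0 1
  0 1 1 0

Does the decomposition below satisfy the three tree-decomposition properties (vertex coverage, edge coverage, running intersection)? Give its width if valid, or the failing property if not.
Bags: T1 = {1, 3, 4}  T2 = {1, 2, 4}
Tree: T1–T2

Yes; width 2.

Checking the three conditions: (i) the bags cover all of {1, 2, 3, 4}; (ii) for each edge, some bag contains both endpoints; (iii) the bags containing any fixed vertex form a subtree. All hold, so the decomposition is valid with width 3 − 1 = 2.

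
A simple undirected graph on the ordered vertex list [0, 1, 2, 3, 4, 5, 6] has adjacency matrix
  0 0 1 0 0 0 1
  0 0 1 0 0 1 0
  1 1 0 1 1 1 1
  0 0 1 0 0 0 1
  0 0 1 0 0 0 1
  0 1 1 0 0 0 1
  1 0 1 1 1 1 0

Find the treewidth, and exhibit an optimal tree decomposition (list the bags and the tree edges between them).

Treewidth 2.
One optimal decomposition is:
Bags: B1 = {2, 3, 6}  B2 = {2, 5, 6}  B3 = {1, 2, 5}  B4 = {0, 2, 6}  B5 = {2, 4, 6}
Tree: B1–B2, B2–B3, B2–B4, B4–B5

Every bag has size at most 3, so the width is 3 − 1 = 2 and tw(G) ≤ 2. Conversely, {1, 2, 5} is a clique of size 3, and the vertices of any clique must share a bag in every tree decomposition; so some bag has ≥ 3 vertices and tw(G) ≥ 2. The upper and lower bounds meet at 2, so that is the treewidth.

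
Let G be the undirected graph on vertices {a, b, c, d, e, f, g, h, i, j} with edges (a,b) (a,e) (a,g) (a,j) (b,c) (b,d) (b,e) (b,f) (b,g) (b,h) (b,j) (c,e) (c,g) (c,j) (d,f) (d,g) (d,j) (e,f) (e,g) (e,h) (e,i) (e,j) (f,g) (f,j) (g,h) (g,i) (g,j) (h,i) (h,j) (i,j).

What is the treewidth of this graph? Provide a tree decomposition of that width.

The largest bag has 5 vertices, giving width 4; this decomposition certifies tw(G) ≤ 4. Conversely, {b, d, f, g, j} is a clique of size 5, and the vertices of any clique must share a bag in every tree decomposition; so some bag has ≥ 5 vertices and tw(G) ≥ 4. Combining the bounds, tw(G) = 4.

Treewidth 4.
One such decomposition:
Bags: B1 = {b, e, g, h, j}  B2 = {b, e, f, g, j}  B3 = {b, c, e, g, j}  B4 = {b, d, f, g, j}  B5 = {a, b, e, g, j}  B6 = {e, g, h, i, j}
Tree: B1–B2, B2–B3, B2–B4, B2–B5, B1–B6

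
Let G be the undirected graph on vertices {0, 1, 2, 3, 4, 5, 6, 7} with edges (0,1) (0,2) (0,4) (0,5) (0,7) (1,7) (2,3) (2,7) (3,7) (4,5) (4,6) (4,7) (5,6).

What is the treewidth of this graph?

A width-2 tree decomposition is:
Bags: B1 = {0, 4, 5}  B2 = {0, 4, 7}  B3 = {0, 2, 7}  B4 = {4, 5, 6}  B5 = {2, 3, 7}  B6 = {0, 1, 7}
Tree: B1–B2, B2–B3, B1–B4, B3–B5, B2–B6
The largest bag has 3 vertices, giving width 2; this decomposition certifies tw(G) ≤ 2. On the other hand G contains the 3-clique {0, 4, 5}. A clique must lie in a single bag of any decomposition, so no decomposition can have width below 2. Combining the bounds, tw(G) = 2.

2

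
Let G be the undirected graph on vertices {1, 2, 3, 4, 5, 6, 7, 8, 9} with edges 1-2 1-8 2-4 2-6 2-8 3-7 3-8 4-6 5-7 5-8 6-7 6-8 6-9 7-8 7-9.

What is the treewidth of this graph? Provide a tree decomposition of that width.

Each bag holds 3 vertices, so the decomposition has width 2, which upper-bounds the treewidth. On the other hand G contains the 3-clique {1, 2, 8}. A clique must lie in a single bag of any decomposition, so no decomposition can have width below 2. Therefore the treewidth is 2.

Treewidth 2.
One such decomposition:
Bags: B1 = {2, 6, 8}  B2 = {6, 7, 8}  B3 = {6, 7, 9}  B4 = {5, 7, 8}  B5 = {3, 7, 8}  B6 = {2, 4, 6}  B7 = {1, 2, 8}
Tree: B1–B2, B2–B3, B2–B4, B2–B5, B1–B6, B1–B7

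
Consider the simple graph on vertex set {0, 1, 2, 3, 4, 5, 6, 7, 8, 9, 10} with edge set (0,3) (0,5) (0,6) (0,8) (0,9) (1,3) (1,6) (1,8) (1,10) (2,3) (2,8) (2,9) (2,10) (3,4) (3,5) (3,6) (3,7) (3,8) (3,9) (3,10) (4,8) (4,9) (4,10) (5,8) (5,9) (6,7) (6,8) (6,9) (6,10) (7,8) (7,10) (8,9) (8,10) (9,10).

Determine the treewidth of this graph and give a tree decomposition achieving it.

The largest bag has 5 vertices, giving width 4; this decomposition certifies tw(G) ≤ 4. On the other hand G contains the 5-clique {1, 3, 6, 8, 10}. A clique must lie in a single bag of any decomposition, so no decomposition can have width below 4. Therefore the treewidth is 4.

Treewidth 4.
Bags: B1 = {3, 6, 8, 9, 10}  B2 = {3, 4, 8, 9, 10}  B3 = {2, 3, 8, 9, 10}  B4 = {0, 3, 6, 8, 9}  B5 = {0, 3, 5, 8, 9}  B6 = {3, 6, 7, 8, 10}  B7 = {1, 3, 6, 8, 10}
Tree: B1–B2, B2–B3, B1–B4, B4–B5, B1–B6, B6–B7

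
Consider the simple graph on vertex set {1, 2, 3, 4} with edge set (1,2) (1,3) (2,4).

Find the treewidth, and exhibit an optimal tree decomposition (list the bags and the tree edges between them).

Treewidth 1.
Bags: B1 = {2, 4}  B2 = {1, 2}  B3 = {1, 3}
Tree: B1–B2, B2–B3

The largest bag has 2 vertices, giving width 1; this decomposition certifies tw(G) ≤ 1. Any graph with an edge has treewidth ≥ 1, and G has the edge 4–2. The upper and lower bounds meet at 1, so that is the treewidth.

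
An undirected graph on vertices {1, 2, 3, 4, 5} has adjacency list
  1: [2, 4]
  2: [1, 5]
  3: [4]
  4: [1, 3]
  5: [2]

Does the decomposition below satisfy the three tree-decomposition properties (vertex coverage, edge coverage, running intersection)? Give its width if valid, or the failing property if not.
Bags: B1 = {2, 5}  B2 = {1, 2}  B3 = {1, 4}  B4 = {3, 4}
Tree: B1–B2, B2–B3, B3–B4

Every vertex of G appears in some bag (union = {1, 2, 3, 4, 5}); every edge is covered by a bag; and for each vertex v the set of bags containing v is connected in the bag tree. The decomposition is therefore valid. The largest bag has 2 vertices, so the width is 1.

Yes; width 1.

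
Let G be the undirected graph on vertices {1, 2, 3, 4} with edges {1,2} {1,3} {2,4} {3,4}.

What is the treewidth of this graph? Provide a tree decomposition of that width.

Treewidth 2.
Bags: B1 = {1, 3, 4}  B2 = {1, 2, 4}
Tree: B1–B2

The largest bag has 3 vertices, giving width 2; this decomposition certifies tw(G) ≤ 2. For the lower bound, G contains the cycle 4–3–1–2–4, so G is not a forest; only forests have treewidth ≤ 1, hence tw(G) ≥ 2. Therefore the treewidth is 2.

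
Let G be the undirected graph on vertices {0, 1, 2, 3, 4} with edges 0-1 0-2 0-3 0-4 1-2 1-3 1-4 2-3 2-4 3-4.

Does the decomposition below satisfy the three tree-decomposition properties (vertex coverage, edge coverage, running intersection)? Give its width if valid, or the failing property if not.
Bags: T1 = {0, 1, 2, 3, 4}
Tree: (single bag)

Vertex coverage: the bags together contain {0, 1, 2, 3, 4}, the full vertex set. Edge coverage: each edge of G has both endpoints in at least one bag. Running intersection: for every vertex, the bags containing it form a connected subtree. All three properties hold, so this is a valid tree decomposition of width max|bag| − 1 = 4, and hence tw(G) ≤ 4.

Yes; width 4.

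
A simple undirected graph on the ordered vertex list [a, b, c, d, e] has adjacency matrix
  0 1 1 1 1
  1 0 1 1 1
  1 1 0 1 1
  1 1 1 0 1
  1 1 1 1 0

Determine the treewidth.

A width-4 tree decomposition is:
Bags: B1 = {a, b, c, d, e}
Tree: (single bag)
A single bag containing all 5 vertices is trivially a valid decomposition of width 4. Conversely, {a, b, c, d, e} is a clique of size 5, and the vertices of any clique must share a bag in every tree decomposition; so some bag has ≥ 5 vertices and tw(G) ≥ 4. Therefore the treewidth is 4.

4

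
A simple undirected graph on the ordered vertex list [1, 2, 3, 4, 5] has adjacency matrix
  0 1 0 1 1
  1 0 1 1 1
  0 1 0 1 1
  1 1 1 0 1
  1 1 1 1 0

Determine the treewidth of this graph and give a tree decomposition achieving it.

Every bag has size at most 4, so the width is 4 − 1 = 3 and tw(G) ≤ 3. On the other hand G contains the 4-clique {1, 2, 4, 5}. A clique must lie in a single bag of any decomposition, so no decomposition can have width below 3. Therefore the treewidth is 3.

Treewidth 3.
One such decomposition:
Bags: B1 = {1, 2, 4, 5}  B2 = {2, 3, 4, 5}
Tree: B1–B2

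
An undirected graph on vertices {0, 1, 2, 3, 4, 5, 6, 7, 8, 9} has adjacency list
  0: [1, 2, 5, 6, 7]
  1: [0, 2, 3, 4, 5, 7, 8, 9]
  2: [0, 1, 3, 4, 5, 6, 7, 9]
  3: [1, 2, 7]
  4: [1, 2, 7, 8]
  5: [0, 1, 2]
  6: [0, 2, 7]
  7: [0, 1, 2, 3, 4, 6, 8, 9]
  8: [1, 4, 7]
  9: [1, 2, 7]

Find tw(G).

3

A width-3 tree decomposition is:
Bags: B1 = {0, 1, 2, 7}  B2 = {0, 2, 6, 7}  B3 = {0, 1, 2, 5}  B4 = {1, 2, 4, 7}  B5 = {1, 4, 7, 8}  B6 = {1, 2, 7, 9}  B7 = {1, 2, 3, 7}
Tree: B1–B2, B1–B3, B1–B4, B4–B5, B1–B6, B6–B7
Every bag has size at most 4, so the width is 4 − 1 = 3 and tw(G) ≤ 3. Conversely, {1, 4, 7, 8} is a clique of size 4, and the vertices of any clique must share a bag in every tree decomposition; so some bag has ≥ 4 vertices and tw(G) ≥ 3. Hence tw(G) = 3 exactly.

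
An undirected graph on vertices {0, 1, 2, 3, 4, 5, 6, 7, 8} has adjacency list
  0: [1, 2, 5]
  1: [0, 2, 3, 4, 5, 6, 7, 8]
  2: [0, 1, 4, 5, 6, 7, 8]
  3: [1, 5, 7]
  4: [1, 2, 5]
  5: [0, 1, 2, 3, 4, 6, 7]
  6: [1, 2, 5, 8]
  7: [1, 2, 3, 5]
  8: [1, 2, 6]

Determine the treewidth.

A width-3 tree decomposition is:
Bags: B1 = {1, 2, 5, 6}  B2 = {1, 2, 5, 7}  B3 = {0, 1, 2, 5}  B4 = {1, 2, 4, 5}  B5 = {1, 2, 6, 8}  B6 = {1, 3, 5, 7}
Tree: B1–B2, B1–B3, B1–B4, B1–B5, B2–B6
The largest bag has 4 vertices, giving width 3; this decomposition certifies tw(G) ≤ 3. On the other hand G contains the 4-clique {1, 2, 6, 8}. A clique must lie in a single bag of any decomposition, so no decomposition can have width below 3. Hence tw(G) = 3 exactly.

3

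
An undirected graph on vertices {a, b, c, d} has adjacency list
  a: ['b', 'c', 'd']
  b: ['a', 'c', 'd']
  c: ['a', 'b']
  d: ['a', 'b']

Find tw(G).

2

A width-2 tree decomposition is:
Bags: B1 = {a, b, c}  B2 = {a, b, d}
Tree: B1–B2
The largest bag has 3 vertices, giving width 2; this decomposition certifies tw(G) ≤ 2. Conversely, {a, b, d} is a clique of size 3, and the vertices of any clique must share a bag in every tree decomposition; so some bag has ≥ 3 vertices and tw(G) ≥ 2. Hence tw(G) = 2 exactly.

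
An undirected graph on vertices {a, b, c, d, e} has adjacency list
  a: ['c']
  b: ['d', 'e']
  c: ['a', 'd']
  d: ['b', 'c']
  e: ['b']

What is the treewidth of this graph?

A width-1 tree decomposition is:
Bags: B1 = {a, c}  B2 = {c, d}  B3 = {b, d}  B4 = {b, e}
Tree: B1–B2, B2–B3, B3–B4
The largest bag has 2 vertices, giving width 1; this decomposition certifies tw(G) ≤ 1. Any graph with an edge has treewidth ≥ 1, and G has the edge a–c. Therefore the treewidth is 1.

1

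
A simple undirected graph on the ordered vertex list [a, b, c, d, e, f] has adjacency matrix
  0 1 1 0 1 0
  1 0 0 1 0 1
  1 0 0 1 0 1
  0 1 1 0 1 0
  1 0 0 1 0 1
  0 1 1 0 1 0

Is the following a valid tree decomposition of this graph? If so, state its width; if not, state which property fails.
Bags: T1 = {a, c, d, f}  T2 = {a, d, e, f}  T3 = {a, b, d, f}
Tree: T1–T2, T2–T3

Yes; width 3.

Vertex coverage: the bags together contain {a, b, c, d, e, f}, the full vertex set. Edge coverage: each edge of G has both endpoints in at least one bag. Running intersection: for every vertex, the bags containing it form a connected subtree. All three properties hold, so this is a valid tree decomposition of width max|bag| − 1 = 3, and hence tw(G) ≤ 3.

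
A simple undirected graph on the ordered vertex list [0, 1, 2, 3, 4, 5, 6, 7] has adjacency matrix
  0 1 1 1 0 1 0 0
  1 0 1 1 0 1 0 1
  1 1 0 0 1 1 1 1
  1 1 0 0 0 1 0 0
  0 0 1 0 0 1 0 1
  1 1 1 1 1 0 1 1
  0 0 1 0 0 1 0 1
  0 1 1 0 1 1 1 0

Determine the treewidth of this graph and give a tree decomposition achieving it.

Treewidth 3.
Bags: B1 = {0, 1, 2, 5}  B2 = {1, 2, 5, 7}  B3 = {2, 5, 6, 7}  B4 = {0, 1, 3, 5}  B5 = {2, 4, 5, 7}
Tree: B1–B2, B2–B3, B1–B4, B3–B5

The largest bag has 4 vertices, giving width 3; this decomposition certifies tw(G) ≤ 3. On the other hand G contains the 4-clique {0, 1, 2, 5}. A clique must lie in a single bag of any decomposition, so no decomposition can have width below 3. Hence tw(G) = 3 exactly.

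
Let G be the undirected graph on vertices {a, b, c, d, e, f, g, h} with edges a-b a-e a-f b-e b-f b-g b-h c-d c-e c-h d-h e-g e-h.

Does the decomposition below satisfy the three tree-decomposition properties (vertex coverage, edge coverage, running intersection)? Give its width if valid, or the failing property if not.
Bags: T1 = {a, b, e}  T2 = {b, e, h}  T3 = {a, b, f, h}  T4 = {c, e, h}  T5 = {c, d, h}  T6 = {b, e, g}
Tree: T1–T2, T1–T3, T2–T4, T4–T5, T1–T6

A tree decomposition must satisfy three properties: every vertex lies in some bag; for every edge, both endpoints lie together in some bag; and for every vertex, the bags containing it form a connected subtree. Here bags containing vertex h are not connected in the tree, so the decomposition is invalid.

No — bags containing vertex h are not connected in the tree.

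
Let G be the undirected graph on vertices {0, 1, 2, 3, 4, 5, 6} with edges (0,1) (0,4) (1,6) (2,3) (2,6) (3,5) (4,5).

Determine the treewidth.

A width-2 tree decomposition is:
Bags: B1 = {2, 3, 6}  B2 = {1, 3, 6}  B3 = {0, 1, 3}  B4 = {0, 3, 4}  B5 = {3, 4, 5}
Tree: B1–B2, B2–B3, B3–B4, B4–B5
Each bag holds 3 vertices, so the decomposition has width 2, which upper-bounds the treewidth. Since 3–2–6–1–0–4–5–3 is a cycle in G, G is not acyclic. Forests are exactly the graphs of treewidth ≤ 1, so tw(G) ≥ 2. Hence tw(G) = 2 exactly.

2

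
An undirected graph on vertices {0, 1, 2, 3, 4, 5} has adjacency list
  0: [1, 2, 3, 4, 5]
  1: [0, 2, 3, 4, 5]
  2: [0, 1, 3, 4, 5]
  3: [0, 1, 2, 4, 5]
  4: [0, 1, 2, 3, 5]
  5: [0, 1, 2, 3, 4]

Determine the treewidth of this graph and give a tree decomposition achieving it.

With just one bag of size 6, the width is 6 − 1 = 5, so tw(G) ≤ 5. For the lower bound, the 6 vertices {0, 1, 2, 3, 4, 5} are pairwise adjacent, and any tree decomposition puts a clique entirely inside one bag — forcing width ≥ 5. Therefore the treewidth is 5.

Treewidth 5.
One optimal decomposition is:
Bags: B1 = {0, 1, 2, 3, 4, 5}
Tree: (single bag)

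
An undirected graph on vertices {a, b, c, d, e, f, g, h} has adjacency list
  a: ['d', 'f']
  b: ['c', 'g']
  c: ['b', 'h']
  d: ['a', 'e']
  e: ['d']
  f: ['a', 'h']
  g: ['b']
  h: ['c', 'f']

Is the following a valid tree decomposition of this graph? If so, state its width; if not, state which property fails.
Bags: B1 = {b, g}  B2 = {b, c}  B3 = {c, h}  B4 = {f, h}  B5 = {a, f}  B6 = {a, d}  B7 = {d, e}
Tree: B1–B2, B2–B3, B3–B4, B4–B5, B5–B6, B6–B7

Yes; width 1.

Vertex coverage: the bags together contain {a, b, c, d, e, f, g, h}, the full vertex set. Edge coverage: each edge of G has both endpoints in at least one bag. Running intersection: for every vertex, the bags containing it form a connected subtree. All three properties hold, so this is a valid tree decomposition of width max|bag| − 1 = 1, and hence tw(G) ≤ 1.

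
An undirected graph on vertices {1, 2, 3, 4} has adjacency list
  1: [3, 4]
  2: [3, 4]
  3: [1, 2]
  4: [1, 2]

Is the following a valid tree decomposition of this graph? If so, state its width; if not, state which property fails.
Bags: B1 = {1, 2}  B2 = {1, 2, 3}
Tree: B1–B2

No — vertex 4 appears in no bag.

A tree decomposition must satisfy three properties: every vertex lies in some bag; for every edge, both endpoints lie together in some bag; and for every vertex, the bags containing it form a connected subtree. Here vertex 4 appears in no bag, so the decomposition is invalid.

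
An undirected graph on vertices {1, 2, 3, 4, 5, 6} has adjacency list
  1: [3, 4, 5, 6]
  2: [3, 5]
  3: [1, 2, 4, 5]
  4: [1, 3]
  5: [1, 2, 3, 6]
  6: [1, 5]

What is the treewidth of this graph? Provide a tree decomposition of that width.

Each bag holds 3 vertices, so the decomposition has width 2, which upper-bounds the treewidth. For the lower bound, the 3 vertices {1, 3, 4} are pairwise adjacent, and any tree decomposition puts a clique entirely inside one bag — forcing width ≥ 2. Therefore the treewidth is 2.

Treewidth 2.
One optimal decomposition is:
Bags: B1 = {1, 3, 5}  B2 = {2, 3, 5}  B3 = {1, 3, 4}  B4 = {1, 5, 6}
Tree: B1–B2, B1–B3, B1–B4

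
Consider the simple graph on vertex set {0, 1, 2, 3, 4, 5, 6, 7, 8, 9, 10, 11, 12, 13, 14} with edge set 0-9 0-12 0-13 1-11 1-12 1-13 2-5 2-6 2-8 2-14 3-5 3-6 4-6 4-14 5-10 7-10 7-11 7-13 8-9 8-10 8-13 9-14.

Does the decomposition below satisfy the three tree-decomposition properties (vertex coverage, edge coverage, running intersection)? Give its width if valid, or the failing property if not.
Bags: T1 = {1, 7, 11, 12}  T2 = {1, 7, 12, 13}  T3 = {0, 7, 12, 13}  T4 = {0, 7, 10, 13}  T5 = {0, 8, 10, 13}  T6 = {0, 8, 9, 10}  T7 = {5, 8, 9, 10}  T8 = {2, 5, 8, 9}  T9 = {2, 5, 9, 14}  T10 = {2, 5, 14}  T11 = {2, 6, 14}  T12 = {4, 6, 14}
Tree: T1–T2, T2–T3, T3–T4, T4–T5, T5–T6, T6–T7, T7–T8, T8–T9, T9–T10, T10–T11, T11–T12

A tree decomposition must satisfy three properties: every vertex lies in some bag; for every edge, both endpoints lie together in some bag; and for every vertex, the bags containing it form a connected subtree. Here vertex 3 appears in no bag, so the decomposition is invalid.

No — vertex 3 appears in no bag.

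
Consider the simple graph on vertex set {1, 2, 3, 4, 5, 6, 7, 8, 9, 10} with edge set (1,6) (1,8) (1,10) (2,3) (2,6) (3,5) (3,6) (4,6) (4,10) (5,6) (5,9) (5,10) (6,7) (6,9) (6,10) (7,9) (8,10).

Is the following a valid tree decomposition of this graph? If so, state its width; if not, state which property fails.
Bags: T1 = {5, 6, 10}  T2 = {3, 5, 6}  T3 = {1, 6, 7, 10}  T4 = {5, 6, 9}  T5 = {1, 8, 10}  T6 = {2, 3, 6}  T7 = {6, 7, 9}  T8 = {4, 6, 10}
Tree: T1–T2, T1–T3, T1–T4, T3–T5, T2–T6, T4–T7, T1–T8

A tree decomposition must satisfy three properties: every vertex lies in some bag; for every edge, both endpoints lie together in some bag; and for every vertex, the bags containing it form a connected subtree. Here bags containing vertex 7 are not connected in the tree, so the decomposition is invalid.

No — bags containing vertex 7 are not connected in the tree.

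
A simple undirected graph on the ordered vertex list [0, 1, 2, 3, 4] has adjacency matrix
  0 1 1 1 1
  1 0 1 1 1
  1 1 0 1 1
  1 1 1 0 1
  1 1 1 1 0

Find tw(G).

A width-4 tree decomposition is:
Bags: B1 = {0, 1, 2, 3, 4}
Tree: (single bag)
With just one bag of size 5, the width is 5 − 1 = 4, so tw(G) ≤ 4. For the lower bound, the 5 vertices {0, 1, 2, 3, 4} are pairwise adjacent, and any tree decomposition puts a clique entirely inside one bag — forcing width ≥ 4. Combining the bounds, tw(G) = 4.

4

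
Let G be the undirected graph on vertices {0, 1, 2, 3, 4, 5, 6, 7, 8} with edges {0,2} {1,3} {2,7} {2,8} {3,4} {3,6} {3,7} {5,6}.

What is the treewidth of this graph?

A width-1 tree decomposition is:
Bags: B1 = {3, 4}  B2 = {3, 7}  B3 = {1, 3}  B4 = {3, 6}  B5 = {2, 7}  B6 = {5, 6}  B7 = {0, 2}  B8 = {2, 8}
Tree: B1–B2, B1–B3, B1–B4, B2–B5, B4–B6, B5–B7, B5–B8
The largest bag has 2 vertices, giving width 1; this decomposition certifies tw(G) ≤ 1. Since G has at least one edge (e.g. 3–4), it is not an edgeless graph, so tw(G) ≥ 1. Therefore the treewidth is 1.

1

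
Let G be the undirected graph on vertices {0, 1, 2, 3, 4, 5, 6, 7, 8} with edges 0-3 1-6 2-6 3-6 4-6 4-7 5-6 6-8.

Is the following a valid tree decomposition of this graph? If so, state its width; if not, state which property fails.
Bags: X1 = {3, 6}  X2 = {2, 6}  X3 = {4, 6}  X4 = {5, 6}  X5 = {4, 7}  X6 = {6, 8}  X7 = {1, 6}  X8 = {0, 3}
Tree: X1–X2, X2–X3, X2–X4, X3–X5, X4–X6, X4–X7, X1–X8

Checking the three conditions: (i) the bags cover all of {0, 1, 2, 3, 4, 5, 6, 7, 8}; (ii) for each edge, some bag contains both endpoints; (iii) the bags containing any fixed vertex form a subtree. All hold, so the decomposition is valid with width 2 − 1 = 1.

Yes; width 1.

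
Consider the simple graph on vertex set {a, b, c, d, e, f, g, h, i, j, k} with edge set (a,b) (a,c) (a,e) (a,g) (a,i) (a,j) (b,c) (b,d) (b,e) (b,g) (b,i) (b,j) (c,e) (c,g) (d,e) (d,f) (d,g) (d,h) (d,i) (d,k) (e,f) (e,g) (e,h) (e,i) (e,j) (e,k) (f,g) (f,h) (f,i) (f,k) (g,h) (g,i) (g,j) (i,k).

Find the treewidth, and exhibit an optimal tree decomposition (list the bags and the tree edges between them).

Treewidth 4.
One optimal decomposition is:
Bags: B1 = {d, e, f, i, k}  B2 = {d, e, f, g, i}  B3 = {d, e, f, g, h}  B4 = {b, d, e, g, i}  B5 = {a, b, e, g, i}  B6 = {a, b, e, g, j}  B7 = {a, b, c, e, g}
Tree: B1–B2, B2–B3, B2–B4, B4–B5, B5–B6, B5–B7

The largest bag has 5 vertices, giving width 4; this decomposition certifies tw(G) ≤ 4. For the lower bound, the 5 vertices {d, e, f, g, h} are pairwise adjacent, and any tree decomposition puts a clique entirely inside one bag — forcing width ≥ 4. Hence tw(G) = 4 exactly.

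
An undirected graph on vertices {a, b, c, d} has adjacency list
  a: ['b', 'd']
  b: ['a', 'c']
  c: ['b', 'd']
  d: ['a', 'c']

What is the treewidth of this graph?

2

A width-2 tree decomposition is:
Bags: B1 = {a, b, d}  B2 = {b, c, d}
Tree: B1–B2
Each bag holds 3 vertices, so the decomposition has width 2, which upper-bounds the treewidth. Since d–a–b–c–d is a cycle in G, G is not acyclic. Forests are exactly the graphs of treewidth ≤ 1, so tw(G) ≥ 2. Combining the bounds, tw(G) = 2.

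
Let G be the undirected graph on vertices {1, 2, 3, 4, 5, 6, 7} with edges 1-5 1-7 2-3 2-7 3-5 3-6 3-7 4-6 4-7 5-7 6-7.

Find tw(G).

A width-2 tree decomposition is:
Bags: B1 = {1, 5, 7}  B2 = {3, 5, 7}  B3 = {3, 6, 7}  B4 = {2, 3, 7}  B5 = {4, 6, 7}
Tree: B1–B2, B2–B3, B2–B4, B3–B5
Each bag holds 3 vertices, so the decomposition has width 2, which upper-bounds the treewidth. Conversely, {1, 5, 7} is a clique of size 3, and the vertices of any clique must share a bag in every tree decomposition; so some bag has ≥ 3 vertices and tw(G) ≥ 2. The upper and lower bounds meet at 2, so that is the treewidth.

2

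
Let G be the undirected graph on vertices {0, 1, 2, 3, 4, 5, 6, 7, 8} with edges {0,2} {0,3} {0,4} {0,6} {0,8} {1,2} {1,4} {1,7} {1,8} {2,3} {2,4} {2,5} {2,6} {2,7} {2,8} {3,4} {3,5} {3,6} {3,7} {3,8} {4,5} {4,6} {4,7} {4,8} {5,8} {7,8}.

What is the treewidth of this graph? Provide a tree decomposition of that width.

Treewidth 4.
One such decomposition:
Bags: B1 = {2, 3, 4, 5, 8}  B2 = {2, 3, 4, 7, 8}  B3 = {1, 2, 4, 7, 8}  B4 = {0, 2, 3, 4, 8}  B5 = {0, 2, 3, 4, 6}
Tree: B1–B2, B2–B3, B2–B4, B4–B5

Every bag has size at most 5, so the width is 5 − 1 = 4 and tw(G) ≤ 4. For the lower bound, the 5 vertices {1, 2, 4, 7, 8} are pairwise adjacent, and any tree decomposition puts a clique entirely inside one bag — forcing width ≥ 4. The upper and lower bounds meet at 4, so that is the treewidth.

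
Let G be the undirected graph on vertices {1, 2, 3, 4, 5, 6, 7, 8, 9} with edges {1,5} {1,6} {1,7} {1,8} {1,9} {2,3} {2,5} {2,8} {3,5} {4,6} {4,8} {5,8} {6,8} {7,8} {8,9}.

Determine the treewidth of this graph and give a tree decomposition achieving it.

Treewidth 2.
One such decomposition:
Bags: B1 = {1, 8, 9}  B2 = {1, 7, 8}  B3 = {1, 5, 8}  B4 = {1, 6, 8}  B5 = {4, 6, 8}  B6 = {2, 5, 8}  B7 = {2, 3, 5}
Tree: B1–B2, B2–B3, B2–B4, B4–B5, B3–B6, B6–B7

Each bag holds 3 vertices, so the decomposition has width 2, which upper-bounds the treewidth. For the lower bound, the 3 vertices {1, 8, 9} are pairwise adjacent, and any tree decomposition puts a clique entirely inside one bag — forcing width ≥ 2. Therefore the treewidth is 2.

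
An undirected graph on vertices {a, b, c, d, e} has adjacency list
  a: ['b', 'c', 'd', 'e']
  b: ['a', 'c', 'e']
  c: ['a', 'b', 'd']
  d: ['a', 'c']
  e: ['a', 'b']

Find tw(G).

A width-2 tree decomposition is:
Bags: B1 = {a, c, d}  B2 = {a, b, c}  B3 = {a, b, e}
Tree: B1–B2, B2–B3
Each bag holds 3 vertices, so the decomposition has width 2, which upper-bounds the treewidth. For the lower bound, the 3 vertices {a, b, e} are pairwise adjacent, and any tree decomposition puts a clique entirely inside one bag — forcing width ≥ 2. The upper and lower bounds meet at 2, so that is the treewidth.

2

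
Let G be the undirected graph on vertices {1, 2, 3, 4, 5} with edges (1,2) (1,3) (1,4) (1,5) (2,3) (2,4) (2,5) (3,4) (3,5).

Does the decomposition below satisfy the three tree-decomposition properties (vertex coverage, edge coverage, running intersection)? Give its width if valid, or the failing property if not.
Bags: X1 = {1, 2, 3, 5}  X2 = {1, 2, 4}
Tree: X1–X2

A tree decomposition must satisfy three properties: every vertex lies in some bag; for every edge, both endpoints lie together in some bag; and for every vertex, the bags containing it form a connected subtree. Here edge (3,4) lies in no bag, so the decomposition is invalid.

No — edge (3,4) lies in no bag.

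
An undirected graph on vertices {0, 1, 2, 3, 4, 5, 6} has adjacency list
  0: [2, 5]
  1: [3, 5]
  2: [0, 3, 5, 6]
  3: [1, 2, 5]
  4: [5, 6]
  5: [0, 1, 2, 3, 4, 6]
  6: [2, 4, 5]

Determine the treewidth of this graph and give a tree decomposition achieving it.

Treewidth 2.
One such decomposition:
Bags: B1 = {2, 5, 6}  B2 = {4, 5, 6}  B3 = {2, 3, 5}  B4 = {1, 3, 5}  B5 = {0, 2, 5}
Tree: B1–B2, B1–B3, B3–B4, B3–B5

Each bag holds 3 vertices, so the decomposition has width 2, which upper-bounds the treewidth. On the other hand G contains the 3-clique {1, 3, 5}. A clique must lie in a single bag of any decomposition, so no decomposition can have width below 2. Therefore the treewidth is 2.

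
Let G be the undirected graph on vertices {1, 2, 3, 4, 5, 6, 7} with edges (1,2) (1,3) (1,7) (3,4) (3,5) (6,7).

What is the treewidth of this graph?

1

A width-1 tree decomposition is:
Bags: B1 = {3, 5}  B2 = {1, 3}  B3 = {1, 2}  B4 = {1, 7}  B5 = {3, 4}  B6 = {6, 7}
Tree: B1–B2, B2–B3, B2–B4, B2–B5, B4–B6
Every bag has size at most 2, so the width is 2 − 1 = 1 and tw(G) ≤ 1. G has an edge, so its treewidth is at least 1. Hence tw(G) = 1 exactly.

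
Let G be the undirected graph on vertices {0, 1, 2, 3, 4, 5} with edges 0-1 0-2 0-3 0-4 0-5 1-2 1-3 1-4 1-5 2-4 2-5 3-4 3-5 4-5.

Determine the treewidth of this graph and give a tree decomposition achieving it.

The largest bag has 5 vertices, giving width 4; this decomposition certifies tw(G) ≤ 4. On the other hand G contains the 5-clique {0, 1, 2, 4, 5}. A clique must lie in a single bag of any decomposition, so no decomposition can have width below 4. Therefore the treewidth is 4.

Treewidth 4.
One optimal decomposition is:
Bags: B1 = {0, 1, 3, 4, 5}  B2 = {0, 1, 2, 4, 5}
Tree: B1–B2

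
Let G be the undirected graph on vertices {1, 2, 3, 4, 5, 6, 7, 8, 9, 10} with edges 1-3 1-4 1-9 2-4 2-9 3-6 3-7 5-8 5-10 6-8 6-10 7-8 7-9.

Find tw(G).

2

A width-2 tree decomposition is:
Bags: B1 = {5, 8, 10}  B2 = {6, 8, 10}  B3 = {6, 7, 8}  B4 = {3, 6, 7}  B5 = {3, 7, 9}  B6 = {1, 3, 9}  B7 = {1, 2, 9}  B8 = {1, 2, 4}
Tree: B1–B2, B2–B3, B3–B4, B4–B5, B5–B6, B6–B7, B7–B8
Each bag holds 3 vertices, so the decomposition has width 2, which upper-bounds the treewidth. Since 5–10–6–8–5 is a cycle in G, G is not acyclic. Forests are exactly the graphs of treewidth ≤ 1, so tw(G) ≥ 2. Hence tw(G) = 2 exactly.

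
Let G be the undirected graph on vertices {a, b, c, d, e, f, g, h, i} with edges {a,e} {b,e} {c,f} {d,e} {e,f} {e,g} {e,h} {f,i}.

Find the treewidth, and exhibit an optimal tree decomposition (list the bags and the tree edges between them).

Treewidth 1.
One such decomposition:
Bags: B1 = {e, g}  B2 = {a, e}  B3 = {b, e}  B4 = {e, h}  B5 = {e, f}  B6 = {c, f}  B7 = {f, i}  B8 = {d, e}
Tree: B1–B2, B1–B3, B3–B4, B1–B5, B5–B6, B6–B7, B2–B8

Each bag holds 2 vertices, so the decomposition has width 1, which upper-bounds the treewidth. G has an edge, so its treewidth is at least 1. The upper and lower bounds meet at 1, so that is the treewidth.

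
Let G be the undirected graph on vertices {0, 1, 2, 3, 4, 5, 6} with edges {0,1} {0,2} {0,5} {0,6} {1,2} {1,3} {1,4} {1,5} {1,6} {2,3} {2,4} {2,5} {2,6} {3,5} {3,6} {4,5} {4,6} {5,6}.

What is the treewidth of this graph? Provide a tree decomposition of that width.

Treewidth 4.
One such decomposition:
Bags: B1 = {0, 1, 2, 5, 6}  B2 = {1, 2, 3, 5, 6}  B3 = {1, 2, 4, 5, 6}
Tree: B1–B2, B1–B3

The largest bag has 5 vertices, giving width 4; this decomposition certifies tw(G) ≤ 4. Conversely, {0, 1, 2, 5, 6} is a clique of size 5, and the vertices of any clique must share a bag in every tree decomposition; so some bag has ≥ 5 vertices and tw(G) ≥ 4. The upper and lower bounds meet at 4, so that is the treewidth.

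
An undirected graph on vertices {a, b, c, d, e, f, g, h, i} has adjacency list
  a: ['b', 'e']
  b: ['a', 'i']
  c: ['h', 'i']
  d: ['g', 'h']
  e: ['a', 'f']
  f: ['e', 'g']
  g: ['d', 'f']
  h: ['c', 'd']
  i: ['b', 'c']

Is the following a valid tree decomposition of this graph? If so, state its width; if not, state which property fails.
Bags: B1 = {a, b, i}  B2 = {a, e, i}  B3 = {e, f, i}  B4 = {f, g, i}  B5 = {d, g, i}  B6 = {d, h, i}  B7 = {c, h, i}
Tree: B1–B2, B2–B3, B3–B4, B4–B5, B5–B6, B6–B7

Every vertex of G appears in some bag (union = {a, b, c, d, e, f, g, h, i}); every edge is covered by a bag; and for each vertex v the set of bags containing v is connected in the bag tree. The decomposition is therefore valid. The largest bag has 3 vertices, so the width is 2.

Yes; width 2.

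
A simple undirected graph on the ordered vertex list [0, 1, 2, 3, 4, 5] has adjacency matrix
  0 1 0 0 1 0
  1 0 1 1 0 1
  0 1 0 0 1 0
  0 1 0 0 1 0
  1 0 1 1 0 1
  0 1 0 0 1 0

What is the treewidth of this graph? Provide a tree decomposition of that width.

Treewidth 2.
Bags: B1 = {1, 4, 5}  B2 = {0, 1, 4}  B3 = {1, 3, 4}  B4 = {1, 2, 4}
Tree: B1–B2, B2–B3, B3–B4

Each bag holds 3 vertices, so the decomposition has width 2, which upper-bounds the treewidth. For the lower bound, G contains the cycle 5–1–0–4–5, so G is not a forest; only forests have treewidth ≤ 1, hence tw(G) ≥ 2. Combining the bounds, tw(G) = 2.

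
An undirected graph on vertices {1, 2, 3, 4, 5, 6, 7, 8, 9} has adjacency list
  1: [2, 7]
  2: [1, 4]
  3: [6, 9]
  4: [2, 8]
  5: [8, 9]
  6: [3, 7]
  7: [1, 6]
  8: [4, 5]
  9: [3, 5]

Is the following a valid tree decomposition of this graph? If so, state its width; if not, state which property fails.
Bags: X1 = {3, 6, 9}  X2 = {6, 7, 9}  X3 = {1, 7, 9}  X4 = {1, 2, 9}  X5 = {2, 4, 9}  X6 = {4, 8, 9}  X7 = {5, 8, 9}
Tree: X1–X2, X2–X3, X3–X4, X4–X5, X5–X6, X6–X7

Vertex coverage: the bags together contain {1, 2, 3, 4, 5, 6, 7, 8, 9}, the full vertex set. Edge coverage: each edge of G has both endpoints in at least one bag. Running intersection: for every vertex, the bags containing it form a connected subtree. All three properties hold, so this is a valid tree decomposition of width max|bag| − 1 = 2, and hence tw(G) ≤ 2.

Yes; width 2.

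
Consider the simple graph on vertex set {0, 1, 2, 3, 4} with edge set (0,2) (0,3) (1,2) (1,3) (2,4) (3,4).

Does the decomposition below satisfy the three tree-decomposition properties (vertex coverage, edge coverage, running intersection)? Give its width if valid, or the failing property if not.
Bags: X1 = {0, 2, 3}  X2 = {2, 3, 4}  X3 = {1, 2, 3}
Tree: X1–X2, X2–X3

Every vertex of G appears in some bag (union = {0, 1, 2, 3, 4}); every edge is covered by a bag; and for each vertex v the set of bags containing v is connected in the bag tree. The decomposition is therefore valid. The largest bag has 3 vertices, so the width is 2.

Yes; width 2.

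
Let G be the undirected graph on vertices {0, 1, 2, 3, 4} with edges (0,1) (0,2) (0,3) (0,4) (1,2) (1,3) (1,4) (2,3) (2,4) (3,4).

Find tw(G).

4

A width-4 tree decomposition is:
Bags: B1 = {0, 1, 2, 3, 4}
Tree: (single bag)
With just one bag of size 5, the width is 5 − 1 = 4, so tw(G) ≤ 4. On the other hand G contains the 5-clique {0, 1, 2, 3, 4}. A clique must lie in a single bag of any decomposition, so no decomposition can have width below 4. Therefore the treewidth is 4.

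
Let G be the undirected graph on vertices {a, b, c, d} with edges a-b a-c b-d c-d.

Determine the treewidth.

2

A width-2 tree decomposition is:
Bags: B1 = {a, b, d}  B2 = {a, c, d}
Tree: B1–B2
The largest bag has 3 vertices, giving width 2; this decomposition certifies tw(G) ≤ 2. For the lower bound, G contains the cycle a–b–d–c–a, so G is not a forest; only forests have treewidth ≤ 1, hence tw(G) ≥ 2. Combining the bounds, tw(G) = 2.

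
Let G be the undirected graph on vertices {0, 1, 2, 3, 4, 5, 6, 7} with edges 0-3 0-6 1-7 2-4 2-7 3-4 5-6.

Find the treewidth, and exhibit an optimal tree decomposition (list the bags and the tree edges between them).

Every bag has size at most 2, so the width is 2 − 1 = 1 and tw(G) ≤ 1. Since G has at least one edge (e.g. 1–7), it is not an edgeless graph, so tw(G) ≥ 1. The upper and lower bounds meet at 1, so that is the treewidth.

Treewidth 1.
Bags: B1 = {1, 7}  B2 = {2, 7}  B3 = {2, 4}  B4 = {3, 4}  B5 = {0, 3}  B6 = {0, 6}  B7 = {5, 6}
Tree: B1–B2, B2–B3, B3–B4, B4–B5, B5–B6, B6–B7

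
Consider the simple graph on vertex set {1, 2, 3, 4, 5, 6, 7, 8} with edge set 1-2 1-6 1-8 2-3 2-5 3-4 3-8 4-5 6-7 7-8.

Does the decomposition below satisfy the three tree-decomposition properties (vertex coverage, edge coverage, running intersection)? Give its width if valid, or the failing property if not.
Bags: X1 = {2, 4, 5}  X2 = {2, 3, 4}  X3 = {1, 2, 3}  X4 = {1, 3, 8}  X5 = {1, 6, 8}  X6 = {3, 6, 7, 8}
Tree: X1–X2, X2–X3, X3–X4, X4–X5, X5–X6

A tree decomposition must satisfy three properties: every vertex lies in some bag; for every edge, both endpoints lie together in some bag; and for every vertex, the bags containing it form a connected subtree. Here bags containing vertex 3 are not connected in the tree, so the decomposition is invalid.

No — bags containing vertex 3 are not connected in the tree.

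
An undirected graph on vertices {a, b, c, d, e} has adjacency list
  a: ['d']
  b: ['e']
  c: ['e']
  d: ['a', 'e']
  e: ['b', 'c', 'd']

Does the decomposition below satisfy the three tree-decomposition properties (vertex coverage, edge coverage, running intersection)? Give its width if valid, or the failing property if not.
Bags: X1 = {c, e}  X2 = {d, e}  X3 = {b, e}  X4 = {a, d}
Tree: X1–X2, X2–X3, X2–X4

Yes; width 1.

Checking the three conditions: (i) the bags cover all of {a, b, c, d, e}; (ii) for each edge, some bag contains both endpoints; (iii) the bags containing any fixed vertex form a subtree. All hold, so the decomposition is valid with width 2 − 1 = 1.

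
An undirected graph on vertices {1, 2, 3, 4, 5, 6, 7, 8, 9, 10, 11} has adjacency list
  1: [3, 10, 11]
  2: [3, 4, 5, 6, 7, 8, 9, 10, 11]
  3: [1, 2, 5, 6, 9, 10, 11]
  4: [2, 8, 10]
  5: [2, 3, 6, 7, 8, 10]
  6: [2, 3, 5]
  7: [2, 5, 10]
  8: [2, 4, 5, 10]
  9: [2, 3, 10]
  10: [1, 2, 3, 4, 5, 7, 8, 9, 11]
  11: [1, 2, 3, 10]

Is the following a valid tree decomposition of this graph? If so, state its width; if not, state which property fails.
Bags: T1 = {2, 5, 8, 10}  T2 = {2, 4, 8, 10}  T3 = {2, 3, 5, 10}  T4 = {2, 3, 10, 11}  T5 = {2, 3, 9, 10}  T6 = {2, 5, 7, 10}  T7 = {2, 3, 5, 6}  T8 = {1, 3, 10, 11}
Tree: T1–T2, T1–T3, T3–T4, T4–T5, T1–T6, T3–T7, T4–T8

Yes; width 3.

Every vertex of G appears in some bag (union = {1, 2, 3, 4, 5, 6, 7, 8, 9, 10, 11}); every edge is covered by a bag; and for each vertex v the set of bags containing v is connected in the bag tree. The decomposition is therefore valid. The largest bag has 4 vertices, so the width is 3.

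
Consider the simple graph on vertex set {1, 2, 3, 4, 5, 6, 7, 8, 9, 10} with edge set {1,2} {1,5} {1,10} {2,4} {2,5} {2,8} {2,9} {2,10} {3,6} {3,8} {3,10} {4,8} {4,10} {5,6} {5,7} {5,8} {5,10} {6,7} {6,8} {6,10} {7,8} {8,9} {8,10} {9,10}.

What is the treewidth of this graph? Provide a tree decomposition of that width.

The largest bag has 4 vertices, giving width 3; this decomposition certifies tw(G) ≤ 3. On the other hand G contains the 4-clique {2, 8, 9, 10}. A clique must lie in a single bag of any decomposition, so no decomposition can have width below 3. Combining the bounds, tw(G) = 3.

Treewidth 3.
One optimal decomposition is:
Bags: B1 = {2, 5, 8, 10}  B2 = {1, 2, 5, 10}  B3 = {2, 8, 9, 10}  B4 = {5, 6, 8, 10}  B5 = {3, 6, 8, 10}  B6 = {5, 6, 7, 8}  B7 = {2, 4, 8, 10}
Tree: B1–B2, B1–B3, B1–B4, B4–B5, B4–B6, B1–B7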